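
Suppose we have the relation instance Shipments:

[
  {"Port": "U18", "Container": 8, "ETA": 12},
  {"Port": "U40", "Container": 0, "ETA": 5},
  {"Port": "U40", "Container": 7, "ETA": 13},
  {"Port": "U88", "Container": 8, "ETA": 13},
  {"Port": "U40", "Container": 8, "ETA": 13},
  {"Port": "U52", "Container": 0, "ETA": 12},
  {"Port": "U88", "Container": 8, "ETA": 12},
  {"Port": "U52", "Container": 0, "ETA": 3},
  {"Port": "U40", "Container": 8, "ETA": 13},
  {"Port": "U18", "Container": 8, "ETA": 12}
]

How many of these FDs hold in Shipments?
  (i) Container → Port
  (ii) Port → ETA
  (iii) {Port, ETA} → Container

0

(i) Container → Port: Container=8: 6 rows → Port takes values {U18, U88, U40} — violation; Container=0: 3 rows → Port takes values {U40, U52} — violation — fails.
(ii) Port → ETA: Port=U40: 4 rows → ETA takes values {5, 13} — violation; Port=U88: 2 rows → ETA takes values {13, 12} — violation; Port=U52: 2 rows → ETA takes values {12, 3} — violation — fails.
(iii) {Port, ETA} → Container: (Port=U40, ETA=13): 3 rows → Container takes values {7, 8} — violation — fails.
None of the 3 dependencies hold.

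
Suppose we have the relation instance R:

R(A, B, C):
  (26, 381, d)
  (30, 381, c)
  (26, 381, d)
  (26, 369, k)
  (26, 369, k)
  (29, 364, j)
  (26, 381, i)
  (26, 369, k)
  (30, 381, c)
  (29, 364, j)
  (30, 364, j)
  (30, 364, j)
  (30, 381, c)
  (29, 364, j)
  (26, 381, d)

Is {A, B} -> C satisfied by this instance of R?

(A=26, B=381): 4 rows → C takes values {d, i} — violation
(A=30, B=381): 3 rows → C = c, c, c ✓
(A=26, B=369): 3 rows → C = k, k, k ✓
(A=29, B=364): 3 rows → C = j, j, j ✓
(A=30, B=364): 2 rows → C = j, j ✓
Two rows agree on {A, B} but differ on C, so {A, B} -> C does not hold.

No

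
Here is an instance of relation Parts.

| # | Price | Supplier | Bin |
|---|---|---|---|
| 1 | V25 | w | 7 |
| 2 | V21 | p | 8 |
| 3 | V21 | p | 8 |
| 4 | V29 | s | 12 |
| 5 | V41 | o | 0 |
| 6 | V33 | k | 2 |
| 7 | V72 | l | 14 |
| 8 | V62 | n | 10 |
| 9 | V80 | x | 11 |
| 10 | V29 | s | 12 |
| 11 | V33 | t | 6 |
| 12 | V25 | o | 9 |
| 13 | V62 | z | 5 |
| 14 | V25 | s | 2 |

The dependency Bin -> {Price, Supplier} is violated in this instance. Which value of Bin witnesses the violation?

Bin=7: row 1 → {Price,Supplier} = (V25, w) ✓
Bin=8: rows 2, 3 → {Price,Supplier} = (V21, p), (V21, p) ✓
Bin=12: rows 4, 10 → {Price,Supplier} = (V29, s), (V29, s) ✓
Bin=0: row 5 → {Price,Supplier} = (V41, o) ✓
Bin=2: rows 6, 14 → {Price,Supplier} takes values {(V33, k), (V25, s)} — violation
Bin=14: row 7 → {Price,Supplier} = (V72, l) ✓
Bin=10: row 8 → {Price,Supplier} = (V62, n) ✓
Bin=11: row 9 → {Price,Supplier} = (V80, x) ✓
Bin=6: row 11 → {Price,Supplier} = (V33, t) ✓
Bin=9: row 12 → {Price,Supplier} = (V25, o) ✓
Bin=5: row 13 → {Price,Supplier} = (V62, z) ✓
The only Bin value with inconsistent RHS is Bin=2.

2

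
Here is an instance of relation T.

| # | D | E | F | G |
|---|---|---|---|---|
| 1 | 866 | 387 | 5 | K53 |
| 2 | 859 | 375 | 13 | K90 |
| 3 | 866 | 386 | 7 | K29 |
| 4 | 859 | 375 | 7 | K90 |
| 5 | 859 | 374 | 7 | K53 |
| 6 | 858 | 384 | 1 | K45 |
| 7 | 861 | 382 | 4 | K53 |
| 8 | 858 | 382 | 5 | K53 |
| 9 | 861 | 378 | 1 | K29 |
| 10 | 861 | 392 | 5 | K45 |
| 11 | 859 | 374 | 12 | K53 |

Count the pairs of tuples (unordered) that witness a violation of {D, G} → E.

(D=859, G=K90): all 2 rows agree on E — 0 pairs.
(D=859, G=K53): all 2 rows agree on E — 0 pairs.

0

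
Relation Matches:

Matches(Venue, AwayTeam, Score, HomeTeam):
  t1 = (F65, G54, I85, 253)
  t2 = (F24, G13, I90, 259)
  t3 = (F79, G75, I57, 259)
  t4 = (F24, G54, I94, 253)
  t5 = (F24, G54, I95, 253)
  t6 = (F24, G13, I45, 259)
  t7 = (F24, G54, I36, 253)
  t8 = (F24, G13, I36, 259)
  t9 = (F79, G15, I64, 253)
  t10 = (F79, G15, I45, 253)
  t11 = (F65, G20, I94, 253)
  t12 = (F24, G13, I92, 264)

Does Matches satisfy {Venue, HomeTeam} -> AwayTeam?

(Venue=F65, HomeTeam=253): rows 1, 11 → AwayTeam takes values {G54, G20} — violation
(Venue=F24, HomeTeam=259): rows 2, 6, 8 → AwayTeam = G13, G13, G13 ✓
(Venue=F79, HomeTeam=259): row 3 → AwayTeam = G75 ✓
(Venue=F24, HomeTeam=253): rows 4, 5, 7 → AwayTeam = G54, G54, G54 ✓
(Venue=F79, HomeTeam=253): rows 9, 10 → AwayTeam = G15, G15 ✓
(Venue=F24, HomeTeam=264): row 12 → AwayTeam = G13 ✓
Two rows agree on {Venue, HomeTeam} but differ on AwayTeam, so {Venue, HomeTeam} -> AwayTeam does not hold.

No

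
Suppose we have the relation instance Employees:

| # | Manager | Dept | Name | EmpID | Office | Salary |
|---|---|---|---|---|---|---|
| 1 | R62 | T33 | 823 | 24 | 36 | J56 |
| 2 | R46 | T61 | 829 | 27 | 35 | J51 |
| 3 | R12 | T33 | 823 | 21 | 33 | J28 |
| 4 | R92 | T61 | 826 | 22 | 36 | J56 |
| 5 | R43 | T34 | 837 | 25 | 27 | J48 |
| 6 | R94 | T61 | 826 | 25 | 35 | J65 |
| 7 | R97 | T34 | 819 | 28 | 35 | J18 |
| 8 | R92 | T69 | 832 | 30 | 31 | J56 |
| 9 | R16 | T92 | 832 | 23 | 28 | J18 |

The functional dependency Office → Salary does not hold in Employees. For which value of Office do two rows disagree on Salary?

Office=36: rows 1, 4 → Salary = J56, J56 ✓
Office=35: rows 2, 6, 7 → Salary takes values {J51, J65, J18} — violation
Office=33: row 3 → Salary = J28 ✓
Office=27: row 5 → Salary = J48 ✓
Office=31: row 8 → Salary = J56 ✓
Office=28: row 9 → Salary = J18 ✓
The only Office value with inconsistent Salary is Office=35.

35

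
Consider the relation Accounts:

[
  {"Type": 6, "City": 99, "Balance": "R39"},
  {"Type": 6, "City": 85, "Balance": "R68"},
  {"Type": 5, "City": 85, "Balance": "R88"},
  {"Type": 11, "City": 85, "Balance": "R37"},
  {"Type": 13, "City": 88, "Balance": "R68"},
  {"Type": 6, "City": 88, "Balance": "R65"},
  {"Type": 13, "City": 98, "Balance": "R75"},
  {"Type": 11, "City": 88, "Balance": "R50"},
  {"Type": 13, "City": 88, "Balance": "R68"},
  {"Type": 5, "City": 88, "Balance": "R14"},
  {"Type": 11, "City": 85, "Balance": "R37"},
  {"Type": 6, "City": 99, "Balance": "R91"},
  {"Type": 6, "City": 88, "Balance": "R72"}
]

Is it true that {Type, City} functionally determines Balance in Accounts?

(Type=6, City=99): 2 rows → Balance takes values {R39, R91} — violation
(Type=6, City=85): 1 row → Balance = R68 ✓
(Type=5, City=85): 1 row → Balance = R88 ✓
(Type=11, City=85): 2 rows → Balance = R37, R37 ✓
(Type=13, City=88): 2 rows → Balance = R68, R68 ✓
(Type=6, City=88): 2 rows → Balance takes values {R65, R72} — violation
(Type=13, City=98): 1 row → Balance = R75 ✓
(Type=11, City=88): 1 row → Balance = R50 ✓
(Type=5, City=88): 1 row → Balance = R14 ✓
Two rows agree on {Type, City} but differ on Balance, so {Type, City} → Balance does not hold.

No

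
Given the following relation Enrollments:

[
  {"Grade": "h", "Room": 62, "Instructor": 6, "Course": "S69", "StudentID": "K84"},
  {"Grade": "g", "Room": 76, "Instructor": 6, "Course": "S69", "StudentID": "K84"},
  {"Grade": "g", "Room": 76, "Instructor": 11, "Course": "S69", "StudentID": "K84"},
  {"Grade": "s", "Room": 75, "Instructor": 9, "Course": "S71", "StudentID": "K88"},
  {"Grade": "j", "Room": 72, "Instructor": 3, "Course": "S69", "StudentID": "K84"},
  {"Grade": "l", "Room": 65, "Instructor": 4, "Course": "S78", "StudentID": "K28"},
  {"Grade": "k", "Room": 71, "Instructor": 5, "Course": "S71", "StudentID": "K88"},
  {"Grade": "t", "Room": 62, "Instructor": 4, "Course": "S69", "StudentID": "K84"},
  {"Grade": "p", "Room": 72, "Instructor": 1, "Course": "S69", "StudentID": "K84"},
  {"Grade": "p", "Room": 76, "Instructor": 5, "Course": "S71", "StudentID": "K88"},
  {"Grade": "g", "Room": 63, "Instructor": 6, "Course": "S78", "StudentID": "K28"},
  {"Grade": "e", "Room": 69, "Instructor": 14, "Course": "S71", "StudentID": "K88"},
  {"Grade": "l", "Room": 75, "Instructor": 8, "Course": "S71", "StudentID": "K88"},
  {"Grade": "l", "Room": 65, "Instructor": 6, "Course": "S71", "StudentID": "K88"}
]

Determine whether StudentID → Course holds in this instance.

StudentID=K84: 6 rows → Course = S69, S69, S69, S69, S69, S69 ✓
StudentID=K88: 6 rows → Course = S71, S71, S71, S71, S71, S71 ✓
StudentID=K28: 2 rows → Course = S78, S78 ✓
Every StudentID value is associated with a single Course value, so StudentID → Course holds.

Yes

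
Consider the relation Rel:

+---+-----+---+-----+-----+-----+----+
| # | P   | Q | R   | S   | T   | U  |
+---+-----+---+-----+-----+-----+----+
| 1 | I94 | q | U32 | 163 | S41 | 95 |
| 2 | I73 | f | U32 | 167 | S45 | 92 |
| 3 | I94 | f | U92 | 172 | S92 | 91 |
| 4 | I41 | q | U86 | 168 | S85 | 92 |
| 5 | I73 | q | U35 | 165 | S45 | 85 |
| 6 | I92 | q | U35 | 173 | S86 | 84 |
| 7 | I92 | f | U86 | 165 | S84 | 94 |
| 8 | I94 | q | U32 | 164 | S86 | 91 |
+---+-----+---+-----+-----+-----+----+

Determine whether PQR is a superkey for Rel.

No

Rows 1 and 8 have the same PQR value (P=I94, Q=q, R=U32) but are distinct tuples, so PQR does not determine every attribute — not a superkey.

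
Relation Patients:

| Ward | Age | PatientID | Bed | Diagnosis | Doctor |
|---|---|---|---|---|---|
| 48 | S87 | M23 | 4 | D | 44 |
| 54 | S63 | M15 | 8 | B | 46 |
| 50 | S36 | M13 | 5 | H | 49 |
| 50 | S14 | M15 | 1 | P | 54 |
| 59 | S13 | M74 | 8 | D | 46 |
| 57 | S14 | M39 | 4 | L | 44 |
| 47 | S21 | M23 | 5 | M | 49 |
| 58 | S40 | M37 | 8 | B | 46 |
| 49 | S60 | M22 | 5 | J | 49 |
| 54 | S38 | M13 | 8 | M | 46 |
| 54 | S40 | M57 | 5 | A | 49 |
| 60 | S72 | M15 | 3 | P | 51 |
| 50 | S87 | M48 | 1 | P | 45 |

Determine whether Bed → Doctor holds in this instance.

Bed=4: 2 rows → Doctor = 44, 44 ✓
Bed=8: 4 rows → Doctor = 46, 46, 46, 46 ✓
Bed=5: 4 rows → Doctor = 49, 49, 49, 49 ✓
Bed=1: 2 rows → Doctor takes values {54, 45} — violation
Bed=3: 1 row → Doctor = 51 ✓
Two rows agree on Bed but differ on Doctor, so Bed → Doctor does not hold.

No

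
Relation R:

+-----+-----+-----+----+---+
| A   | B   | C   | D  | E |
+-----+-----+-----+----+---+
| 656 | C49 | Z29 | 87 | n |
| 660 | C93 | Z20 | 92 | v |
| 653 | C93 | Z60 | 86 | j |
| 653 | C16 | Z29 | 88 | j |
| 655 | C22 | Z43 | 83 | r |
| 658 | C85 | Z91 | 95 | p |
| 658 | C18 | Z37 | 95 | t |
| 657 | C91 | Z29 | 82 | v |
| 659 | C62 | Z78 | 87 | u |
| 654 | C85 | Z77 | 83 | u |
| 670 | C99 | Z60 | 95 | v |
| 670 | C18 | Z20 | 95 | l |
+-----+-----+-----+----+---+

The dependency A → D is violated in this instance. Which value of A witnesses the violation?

A=656: 1 row → D = 87 ✓
A=660: 1 row → D = 92 ✓
A=653: 2 rows → D takes values {86, 88} — violation
A=655: 1 row → D = 83 ✓
A=658: 2 rows → D = 95, 95 ✓
A=657: 1 row → D = 82 ✓
A=659: 1 row → D = 87 ✓
A=654: 1 row → D = 83 ✓
A=670: 2 rows → D = 95, 95 ✓
The only A value with inconsistent D is A=653.

653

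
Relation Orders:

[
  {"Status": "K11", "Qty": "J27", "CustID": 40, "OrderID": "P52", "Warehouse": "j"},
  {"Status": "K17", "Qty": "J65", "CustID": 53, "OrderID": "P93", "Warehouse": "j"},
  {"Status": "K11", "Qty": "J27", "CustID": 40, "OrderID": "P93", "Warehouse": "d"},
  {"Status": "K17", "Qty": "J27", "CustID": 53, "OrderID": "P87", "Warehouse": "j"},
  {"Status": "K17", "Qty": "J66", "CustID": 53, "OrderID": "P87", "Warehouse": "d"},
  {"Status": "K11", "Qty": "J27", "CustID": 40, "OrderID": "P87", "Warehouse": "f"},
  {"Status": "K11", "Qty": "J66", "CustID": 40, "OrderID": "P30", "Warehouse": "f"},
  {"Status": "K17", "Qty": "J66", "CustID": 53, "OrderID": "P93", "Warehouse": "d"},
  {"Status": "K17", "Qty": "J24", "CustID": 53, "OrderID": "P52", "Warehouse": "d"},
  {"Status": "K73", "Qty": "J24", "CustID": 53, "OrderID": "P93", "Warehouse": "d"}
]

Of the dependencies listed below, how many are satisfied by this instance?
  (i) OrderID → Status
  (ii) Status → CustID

1

(i) OrderID → Status: OrderID=P52: 2 rows → Status takes values {K11, K17} — violation; OrderID=P93: 4 rows → Status takes values {K17, K11, K73} — violation; OrderID=P87: 3 rows → Status takes values {K17, K11} — violation — fails.
(ii) Status → CustID: every LHS value maps to a single RHS value — holds.
1 of the 2 dependencies holds.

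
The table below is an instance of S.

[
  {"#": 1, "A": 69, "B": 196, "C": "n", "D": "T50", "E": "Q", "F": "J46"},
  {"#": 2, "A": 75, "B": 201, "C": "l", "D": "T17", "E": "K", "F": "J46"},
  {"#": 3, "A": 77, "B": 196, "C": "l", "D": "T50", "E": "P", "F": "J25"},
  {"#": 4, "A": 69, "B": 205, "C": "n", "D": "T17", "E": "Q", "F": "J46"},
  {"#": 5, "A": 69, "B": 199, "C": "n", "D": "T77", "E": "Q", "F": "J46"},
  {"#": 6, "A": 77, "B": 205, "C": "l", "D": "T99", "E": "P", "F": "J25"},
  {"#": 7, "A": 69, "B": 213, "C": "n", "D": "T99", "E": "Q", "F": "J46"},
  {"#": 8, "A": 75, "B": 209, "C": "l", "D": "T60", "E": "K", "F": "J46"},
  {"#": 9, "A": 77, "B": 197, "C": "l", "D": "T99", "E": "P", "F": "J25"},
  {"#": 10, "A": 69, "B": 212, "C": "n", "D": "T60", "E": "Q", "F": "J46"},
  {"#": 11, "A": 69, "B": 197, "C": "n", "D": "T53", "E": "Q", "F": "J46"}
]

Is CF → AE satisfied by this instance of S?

(C=n, F=J46): rows 1, 4, 5, 7, 10, 11 → {A,E} = (69, Q), (69, Q), (69, Q), (69, Q), (69, Q), (69, Q) ✓
(C=l, F=J46): rows 2, 8 → {A,E} = (75, K), (75, K) ✓
(C=l, F=J25): rows 3, 6, 9 → {A,E} = (77, P), (77, P), (77, P) ✓
Every CF value is associated with a single AE value, so CF → AE holds.

Yes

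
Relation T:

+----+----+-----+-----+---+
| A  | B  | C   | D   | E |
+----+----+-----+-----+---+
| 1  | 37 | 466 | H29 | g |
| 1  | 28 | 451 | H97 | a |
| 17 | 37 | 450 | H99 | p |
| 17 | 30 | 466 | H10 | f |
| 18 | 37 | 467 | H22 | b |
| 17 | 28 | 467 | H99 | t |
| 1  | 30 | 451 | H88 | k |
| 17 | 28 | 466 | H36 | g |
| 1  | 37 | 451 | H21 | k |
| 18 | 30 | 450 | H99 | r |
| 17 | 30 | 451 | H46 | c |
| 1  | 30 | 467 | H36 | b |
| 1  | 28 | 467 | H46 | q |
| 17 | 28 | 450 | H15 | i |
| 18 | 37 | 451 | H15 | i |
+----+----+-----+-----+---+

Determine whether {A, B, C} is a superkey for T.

Yes

All 15 rows have distinct {A, B, C} values, so {A, B, C} → (all attributes) holds and {A, B, C} is a superkey.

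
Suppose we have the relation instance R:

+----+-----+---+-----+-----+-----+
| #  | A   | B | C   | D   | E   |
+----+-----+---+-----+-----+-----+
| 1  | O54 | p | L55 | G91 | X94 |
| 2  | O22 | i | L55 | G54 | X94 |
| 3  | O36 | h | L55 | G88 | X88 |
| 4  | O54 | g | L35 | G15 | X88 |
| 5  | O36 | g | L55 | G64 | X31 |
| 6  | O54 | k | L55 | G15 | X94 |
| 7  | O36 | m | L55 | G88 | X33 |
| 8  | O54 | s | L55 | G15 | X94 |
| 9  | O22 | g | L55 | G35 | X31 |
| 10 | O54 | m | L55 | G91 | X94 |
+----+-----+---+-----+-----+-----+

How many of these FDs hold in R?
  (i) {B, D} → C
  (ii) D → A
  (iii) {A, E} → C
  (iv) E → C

(i) {B, D} → C: every LHS value maps to a single RHS value — holds.
(ii) D → A: every LHS value maps to a single RHS value — holds.
(iii) {A, E} → C: every LHS value maps to a single RHS value — holds.
(iv) E → C: E=X88: rows 3, 4 → C takes values {L55, L35} — violation — fails.
3 of the 4 dependencies hold.

3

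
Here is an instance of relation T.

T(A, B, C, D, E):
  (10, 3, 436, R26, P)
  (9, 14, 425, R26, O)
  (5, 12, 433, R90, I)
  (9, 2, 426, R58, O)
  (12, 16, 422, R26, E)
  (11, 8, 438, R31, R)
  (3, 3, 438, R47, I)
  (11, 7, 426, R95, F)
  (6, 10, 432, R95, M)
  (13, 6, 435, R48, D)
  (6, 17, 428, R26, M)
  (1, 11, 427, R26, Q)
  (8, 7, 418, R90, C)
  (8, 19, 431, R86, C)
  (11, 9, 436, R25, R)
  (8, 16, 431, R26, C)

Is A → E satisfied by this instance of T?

A=10: 1 row → E = P ✓
A=9: 2 rows → E = O, O ✓
A=5: 1 row → E = I ✓
A=12: 1 row → E = E ✓
A=11: 3 rows → E takes values {R, F} — violation
A=3: 1 row → E = I ✓
A=6: 2 rows → E = M, M ✓
A=13: 1 row → E = D ✓
A=1: 1 row → E = Q ✓
A=8: 3 rows → E = C, C, C ✓
Two rows agree on A but differ on E, so A → E does not hold.

No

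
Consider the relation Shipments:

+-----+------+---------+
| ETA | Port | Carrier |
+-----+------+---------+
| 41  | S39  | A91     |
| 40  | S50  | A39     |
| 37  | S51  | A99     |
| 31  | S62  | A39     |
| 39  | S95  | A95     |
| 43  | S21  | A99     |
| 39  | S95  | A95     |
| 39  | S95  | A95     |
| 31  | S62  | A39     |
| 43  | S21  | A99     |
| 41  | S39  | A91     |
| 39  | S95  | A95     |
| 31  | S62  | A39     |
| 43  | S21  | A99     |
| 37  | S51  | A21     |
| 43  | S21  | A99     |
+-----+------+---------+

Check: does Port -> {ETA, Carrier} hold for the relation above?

No

Port=S39: 2 rows → {ETA,Carrier} = (41, A91), (41, A91) ✓
Port=S50: 1 row → {ETA,Carrier} = (40, A39) ✓
Port=S51: 2 rows → {ETA,Carrier} takes values {(37, A99), (37, A21)} — violation
Port=S62: 3 rows → {ETA,Carrier} = (31, A39), (31, A39), (31, A39) ✓
Port=S95: 4 rows → {ETA,Carrier} = (39, A95), (39, A95), (39, A95), (39, A95) ✓
Port=S21: 4 rows → {ETA,Carrier} = (43, A99), (43, A99), (43, A99), (43, A99) ✓
Two rows agree on Port but differ on {ETA, Carrier}, so Port -> {ETA, Carrier} does not hold.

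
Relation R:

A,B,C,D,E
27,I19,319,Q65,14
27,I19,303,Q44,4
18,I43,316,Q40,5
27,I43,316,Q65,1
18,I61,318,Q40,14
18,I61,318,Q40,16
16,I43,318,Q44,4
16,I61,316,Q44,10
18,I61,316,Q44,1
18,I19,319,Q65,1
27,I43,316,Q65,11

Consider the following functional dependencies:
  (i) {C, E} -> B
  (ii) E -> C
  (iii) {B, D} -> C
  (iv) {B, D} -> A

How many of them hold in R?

1

(i) {C, E} -> B: (C=316, E=1): 2 rows → B takes values {I43, I61} — violation — fails.
(ii) E -> C: E=14: 2 rows → C takes values {319, 318} — violation; E=4: 2 rows → C takes values {303, 318} — violation; E=1: 3 rows → C takes values {316, 319} — violation — fails.
(iii) {B, D} -> C: every LHS value maps to a single RHS value — holds.
(iv) {B, D} -> A: (B=I19, D=Q65): 2 rows → A takes values {27, 18} — violation; (B=I61, D=Q44): 2 rows → A takes values {16, 18} — violation — fails.
1 of the 4 dependencies holds.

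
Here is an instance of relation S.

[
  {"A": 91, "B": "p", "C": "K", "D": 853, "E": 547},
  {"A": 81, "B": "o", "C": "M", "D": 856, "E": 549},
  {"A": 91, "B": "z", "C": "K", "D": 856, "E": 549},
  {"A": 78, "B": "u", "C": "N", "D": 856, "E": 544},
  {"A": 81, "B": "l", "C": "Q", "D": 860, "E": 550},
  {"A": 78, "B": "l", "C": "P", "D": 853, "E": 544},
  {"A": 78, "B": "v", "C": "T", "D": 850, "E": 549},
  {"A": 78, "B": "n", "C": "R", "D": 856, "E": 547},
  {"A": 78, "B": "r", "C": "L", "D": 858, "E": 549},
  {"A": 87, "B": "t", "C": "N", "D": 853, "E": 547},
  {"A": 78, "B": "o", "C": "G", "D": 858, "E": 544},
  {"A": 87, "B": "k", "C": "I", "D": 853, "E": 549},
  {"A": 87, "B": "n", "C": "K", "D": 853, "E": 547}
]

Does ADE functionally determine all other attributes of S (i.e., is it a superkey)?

No

Two distinct rows share (A=87, D=853, E=547), so ADE does not determine every attribute — not a superkey.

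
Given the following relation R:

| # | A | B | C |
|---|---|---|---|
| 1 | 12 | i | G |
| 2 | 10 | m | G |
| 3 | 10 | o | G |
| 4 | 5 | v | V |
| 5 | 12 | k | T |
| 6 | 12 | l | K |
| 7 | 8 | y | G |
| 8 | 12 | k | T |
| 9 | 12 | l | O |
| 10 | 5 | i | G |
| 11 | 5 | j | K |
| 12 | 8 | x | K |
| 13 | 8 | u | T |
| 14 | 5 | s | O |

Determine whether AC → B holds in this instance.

(A=12, C=G): row 1 → B = i ✓
(A=10, C=G): rows 2, 3 → B takes values {m, o} — violation
(A=5, C=V): row 4 → B = v ✓
(A=12, C=T): rows 5, 8 → B = k, k ✓
(A=12, C=K): row 6 → B = l ✓
(A=8, C=G): row 7 → B = y ✓
(A=12, C=O): row 9 → B = l ✓
(A=5, C=G): row 10 → B = i ✓
(A=5, C=K): row 11 → B = j ✓
(A=8, C=K): row 12 → B = x ✓
(A=8, C=T): row 13 → B = u ✓
(A=5, C=O): row 14 → B = s ✓
Two rows agree on AC but differ on B, so AC → B does not hold.

No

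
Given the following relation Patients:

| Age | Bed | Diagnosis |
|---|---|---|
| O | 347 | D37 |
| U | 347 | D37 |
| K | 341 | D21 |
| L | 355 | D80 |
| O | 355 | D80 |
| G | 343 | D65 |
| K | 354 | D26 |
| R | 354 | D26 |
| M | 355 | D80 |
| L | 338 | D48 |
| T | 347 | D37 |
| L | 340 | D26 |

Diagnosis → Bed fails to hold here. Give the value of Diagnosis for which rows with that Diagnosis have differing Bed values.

Diagnosis=D37: 3 rows → Bed = 347, 347, 347 ✓
Diagnosis=D21: 1 row → Bed = 341 ✓
Diagnosis=D80: 3 rows → Bed = 355, 355, 355 ✓
Diagnosis=D65: 1 row → Bed = 343 ✓
Diagnosis=D26: 3 rows → Bed takes values {354, 340} — violation
Diagnosis=D48: 1 row → Bed = 338 ✓
The only Diagnosis value with inconsistent Bed is Diagnosis=D26.

D26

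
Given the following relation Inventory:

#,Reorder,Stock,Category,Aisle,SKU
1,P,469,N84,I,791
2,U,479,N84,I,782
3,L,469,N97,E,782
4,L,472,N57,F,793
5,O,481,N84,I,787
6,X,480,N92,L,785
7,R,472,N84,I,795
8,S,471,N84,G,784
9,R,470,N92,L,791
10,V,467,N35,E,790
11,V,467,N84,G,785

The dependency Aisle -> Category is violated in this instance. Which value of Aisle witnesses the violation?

E

Aisle=I: rows 1, 2, 5, 7 → Category = N84, N84, N84, N84 ✓
Aisle=E: rows 3, 10 → Category takes values {N97, N35} — violation
Aisle=F: row 4 → Category = N57 ✓
Aisle=L: rows 6, 9 → Category = N92, N92 ✓
Aisle=G: rows 8, 11 → Category = N84, N84 ✓
The only Aisle value with inconsistent Category is Aisle=E.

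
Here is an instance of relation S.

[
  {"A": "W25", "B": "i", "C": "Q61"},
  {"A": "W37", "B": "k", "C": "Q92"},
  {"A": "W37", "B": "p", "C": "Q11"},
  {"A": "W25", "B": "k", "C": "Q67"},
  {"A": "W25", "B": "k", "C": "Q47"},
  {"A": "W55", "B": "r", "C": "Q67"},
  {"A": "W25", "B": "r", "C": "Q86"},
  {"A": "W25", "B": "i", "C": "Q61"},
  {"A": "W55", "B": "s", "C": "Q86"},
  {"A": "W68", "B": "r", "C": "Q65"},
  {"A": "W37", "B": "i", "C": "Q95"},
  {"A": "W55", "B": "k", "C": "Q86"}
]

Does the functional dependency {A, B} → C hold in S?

No

(A=W25, B=i): 2 rows → C = Q61, Q61 ✓
(A=W37, B=k): 1 row → C = Q92 ✓
(A=W37, B=p): 1 row → C = Q11 ✓
(A=W25, B=k): 2 rows → C takes values {Q67, Q47} — violation
(A=W55, B=r): 1 row → C = Q67 ✓
(A=W25, B=r): 1 row → C = Q86 ✓
(A=W55, B=s): 1 row → C = Q86 ✓
(A=W68, B=r): 1 row → C = Q65 ✓
(A=W37, B=i): 1 row → C = Q95 ✓
(A=W55, B=k): 1 row → C = Q86 ✓
Two rows agree on {A, B} but differ on C, so {A, B} → C does not hold.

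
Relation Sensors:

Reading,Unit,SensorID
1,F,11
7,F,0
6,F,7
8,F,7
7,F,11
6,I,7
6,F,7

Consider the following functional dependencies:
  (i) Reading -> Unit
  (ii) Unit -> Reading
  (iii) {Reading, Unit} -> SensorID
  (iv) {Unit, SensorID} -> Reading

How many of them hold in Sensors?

(i) Reading -> Unit: Reading=6: 3 rows → Unit takes values {F, I} — violation — fails.
(ii) Unit -> Reading: Unit=F: 6 rows → Reading takes values {1, 7, 6, 8} — violation — fails.
(iii) {Reading, Unit} -> SensorID: (Reading=7, Unit=F): 2 rows → SensorID takes values {0, 11} — violation — fails.
(iv) {Unit, SensorID} -> Reading: (Unit=F, SensorID=11): 2 rows → Reading takes values {1, 7} — violation; (Unit=F, SensorID=7): 3 rows → Reading takes values {6, 8} — violation — fails.
None of the 4 dependencies hold.

0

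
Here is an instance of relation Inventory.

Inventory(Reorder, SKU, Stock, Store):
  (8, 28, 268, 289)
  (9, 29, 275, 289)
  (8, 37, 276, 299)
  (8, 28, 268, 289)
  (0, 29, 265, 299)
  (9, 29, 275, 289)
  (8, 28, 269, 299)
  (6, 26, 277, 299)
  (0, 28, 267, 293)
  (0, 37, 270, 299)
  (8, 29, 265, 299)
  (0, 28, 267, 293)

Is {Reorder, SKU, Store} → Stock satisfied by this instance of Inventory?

(Reorder=8, SKU=28, Store=289): 2 rows → Stock = 268, 268 ✓
(Reorder=9, SKU=29, Store=289): 2 rows → Stock = 275, 275 ✓
(Reorder=8, SKU=37, Store=299): 1 row → Stock = 276 ✓
(Reorder=0, SKU=29, Store=299): 1 row → Stock = 265 ✓
(Reorder=8, SKU=28, Store=299): 1 row → Stock = 269 ✓
(Reorder=6, SKU=26, Store=299): 1 row → Stock = 277 ✓
(Reorder=0, SKU=28, Store=293): 2 rows → Stock = 267, 267 ✓
(Reorder=0, SKU=37, Store=299): 1 row → Stock = 270 ✓
(Reorder=8, SKU=29, Store=299): 1 row → Stock = 265 ✓
Every {Reorder, SKU, Store} value is associated with a single Stock value, so {Reorder, SKU, Store} → Stock holds.

Yes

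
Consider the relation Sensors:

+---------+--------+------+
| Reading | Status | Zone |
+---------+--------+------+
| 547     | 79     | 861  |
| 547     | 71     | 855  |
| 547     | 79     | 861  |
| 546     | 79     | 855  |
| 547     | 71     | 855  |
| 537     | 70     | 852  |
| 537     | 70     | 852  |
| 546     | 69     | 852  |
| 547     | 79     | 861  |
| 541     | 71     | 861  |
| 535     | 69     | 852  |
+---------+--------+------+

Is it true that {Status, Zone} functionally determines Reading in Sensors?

No

(Status=79, Zone=861): 3 rows → Reading = 547, 547, 547 ✓
(Status=71, Zone=855): 2 rows → Reading = 547, 547 ✓
(Status=79, Zone=855): 1 row → Reading = 546 ✓
(Status=70, Zone=852): 2 rows → Reading = 537, 537 ✓
(Status=69, Zone=852): 2 rows → Reading takes values {546, 535} — violation
(Status=71, Zone=861): 1 row → Reading = 541 ✓
Two rows agree on {Status, Zone} but differ on Reading, so {Status, Zone} → Reading does not hold.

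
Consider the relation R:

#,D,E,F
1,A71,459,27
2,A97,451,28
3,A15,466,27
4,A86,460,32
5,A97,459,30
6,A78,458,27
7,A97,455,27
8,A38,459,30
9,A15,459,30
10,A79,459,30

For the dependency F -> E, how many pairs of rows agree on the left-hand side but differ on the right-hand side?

6

F=27: violating pairs (1,3), (1,6), (1,7), (3,6), (3,7), (6,7) — 6 pairs.
F=30: all 4 rows agree on E — 0 pairs.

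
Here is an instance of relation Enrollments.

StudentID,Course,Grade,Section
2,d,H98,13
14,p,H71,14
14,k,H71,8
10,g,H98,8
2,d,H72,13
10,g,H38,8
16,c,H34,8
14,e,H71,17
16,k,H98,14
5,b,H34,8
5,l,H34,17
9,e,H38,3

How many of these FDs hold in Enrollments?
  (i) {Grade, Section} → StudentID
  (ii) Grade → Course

(i) {Grade, Section} → StudentID: (Grade=H34, Section=8): 2 rows → StudentID takes values {16, 5} — violation — fails.
(ii) Grade → Course: Grade=H98: 3 rows → Course takes values {d, g, k} — violation; Grade=H71: 3 rows → Course takes values {p, k, e} — violation; Grade=H38: 2 rows → Course takes values {g, e} — violation; Grade=H34: 3 rows → Course takes values {c, b, l} — violation — fails.
None of the 2 dependencies hold.

0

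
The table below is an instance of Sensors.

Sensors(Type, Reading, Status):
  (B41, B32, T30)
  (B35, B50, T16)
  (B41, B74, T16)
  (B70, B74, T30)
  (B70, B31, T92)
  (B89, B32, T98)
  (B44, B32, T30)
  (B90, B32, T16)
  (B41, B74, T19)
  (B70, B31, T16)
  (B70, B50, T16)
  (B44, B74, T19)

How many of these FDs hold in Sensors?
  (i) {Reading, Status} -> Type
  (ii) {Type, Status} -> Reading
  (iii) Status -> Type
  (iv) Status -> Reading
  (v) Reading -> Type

(i) {Reading, Status} -> Type: (Reading=B32, Status=T30): 2 rows → Type takes values {B41, B44} — violation; (Reading=B50, Status=T16): 2 rows → Type takes values {B35, B70} — violation; (Reading=B74, Status=T19): 2 rows → Type takes values {B41, B44} — violation — fails.
(ii) {Type, Status} -> Reading: (Type=B70, Status=T16): 2 rows → Reading takes values {B31, B50} — violation — fails.
(iii) Status -> Type: Status=T30: 3 rows → Type takes values {B41, B70, B44} — violation; Status=T16: 5 rows → Type takes values {B35, B41, B90, B70} — violation; Status=T19: 2 rows → Type takes values {B41, B44} — violation — fails.
(iv) Status -> Reading: Status=T30: 3 rows → Reading takes values {B32, B74} — violation; Status=T16: 5 rows → Reading takes values {B50, B74, B32, B31} — violation — fails.
(v) Reading -> Type: Reading=B32: 4 rows → Type takes values {B41, B89, B44, B90} — violation; Reading=B50: 2 rows → Type takes values {B35, B70} — violation; Reading=B74: 4 rows → Type takes values {B41, B70, B44} — violation — fails.
None of the 5 dependencies hold.

0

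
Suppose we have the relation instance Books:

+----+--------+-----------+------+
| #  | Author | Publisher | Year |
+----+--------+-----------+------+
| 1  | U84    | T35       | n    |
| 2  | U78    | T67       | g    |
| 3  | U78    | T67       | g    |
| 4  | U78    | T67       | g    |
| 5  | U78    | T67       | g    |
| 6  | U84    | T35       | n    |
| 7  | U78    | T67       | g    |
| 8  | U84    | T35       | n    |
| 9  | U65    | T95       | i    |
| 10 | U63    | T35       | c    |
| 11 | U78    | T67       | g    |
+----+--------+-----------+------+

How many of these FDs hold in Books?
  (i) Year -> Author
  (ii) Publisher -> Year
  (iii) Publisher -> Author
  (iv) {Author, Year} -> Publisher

(i) Year -> Author: every LHS value maps to a single RHS value — holds.
(ii) Publisher -> Year: Publisher=T35: rows 1, 6, 8, 10 → Year takes values {n, c} — violation — fails.
(iii) Publisher -> Author: Publisher=T35: rows 1, 6, 8, 10 → Author takes values {U84, U63} — violation — fails.
(iv) {Author, Year} -> Publisher: every LHS value maps to a single RHS value — holds.
2 of the 4 dependencies hold.

2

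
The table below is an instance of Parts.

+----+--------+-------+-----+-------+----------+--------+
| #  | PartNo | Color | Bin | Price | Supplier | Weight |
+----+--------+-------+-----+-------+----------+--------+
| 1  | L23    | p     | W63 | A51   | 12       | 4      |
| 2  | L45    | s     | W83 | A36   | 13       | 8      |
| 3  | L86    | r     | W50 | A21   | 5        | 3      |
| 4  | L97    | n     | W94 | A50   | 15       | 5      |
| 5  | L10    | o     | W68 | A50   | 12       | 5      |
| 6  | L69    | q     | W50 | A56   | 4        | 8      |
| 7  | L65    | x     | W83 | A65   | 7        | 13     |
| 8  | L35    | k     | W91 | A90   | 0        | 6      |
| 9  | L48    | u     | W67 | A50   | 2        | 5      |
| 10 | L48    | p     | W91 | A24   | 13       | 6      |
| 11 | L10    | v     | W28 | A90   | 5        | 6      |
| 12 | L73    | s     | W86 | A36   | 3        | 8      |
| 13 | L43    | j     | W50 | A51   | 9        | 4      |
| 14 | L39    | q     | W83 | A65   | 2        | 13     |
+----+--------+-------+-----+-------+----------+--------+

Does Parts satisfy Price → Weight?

Price=A51: rows 1, 13 → Weight = 4, 4 ✓
Price=A36: rows 2, 12 → Weight = 8, 8 ✓
Price=A21: row 3 → Weight = 3 ✓
Price=A50: rows 4, 5, 9 → Weight = 5, 5, 5 ✓
Price=A56: row 6 → Weight = 8 ✓
Price=A65: rows 7, 14 → Weight = 13, 13 ✓
Price=A90: rows 8, 11 → Weight = 6, 6 ✓
Price=A24: row 10 → Weight = 6 ✓
Every Price value is associated with a single Weight value, so Price → Weight holds.

Yes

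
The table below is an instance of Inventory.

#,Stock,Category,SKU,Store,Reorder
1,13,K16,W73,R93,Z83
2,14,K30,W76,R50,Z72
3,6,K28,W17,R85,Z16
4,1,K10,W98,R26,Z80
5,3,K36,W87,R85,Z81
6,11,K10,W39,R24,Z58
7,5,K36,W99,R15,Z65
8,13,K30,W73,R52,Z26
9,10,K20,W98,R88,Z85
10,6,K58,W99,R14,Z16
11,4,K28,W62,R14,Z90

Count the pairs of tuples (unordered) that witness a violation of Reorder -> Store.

1

Reorder=Z16: violating pairs (3,10) — 1 pair.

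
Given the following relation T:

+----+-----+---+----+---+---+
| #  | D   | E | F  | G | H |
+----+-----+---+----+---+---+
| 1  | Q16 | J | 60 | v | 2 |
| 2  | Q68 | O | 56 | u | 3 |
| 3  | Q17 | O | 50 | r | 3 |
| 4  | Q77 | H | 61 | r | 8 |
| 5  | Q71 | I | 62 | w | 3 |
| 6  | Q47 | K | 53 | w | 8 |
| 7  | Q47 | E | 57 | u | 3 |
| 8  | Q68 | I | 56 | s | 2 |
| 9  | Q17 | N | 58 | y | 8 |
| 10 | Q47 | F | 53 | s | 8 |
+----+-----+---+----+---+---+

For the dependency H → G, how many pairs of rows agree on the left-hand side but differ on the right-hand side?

12

H=2: violating pairs (1,8) — 1 pair.
H=3: violating pairs (2,3), (2,5), (3,5), (3,7), (5,7) — 5 pairs.
H=8: violating pairs (4,6), (4,9), (4,10), (6,9), (6,10), (9,10) — 6 pairs.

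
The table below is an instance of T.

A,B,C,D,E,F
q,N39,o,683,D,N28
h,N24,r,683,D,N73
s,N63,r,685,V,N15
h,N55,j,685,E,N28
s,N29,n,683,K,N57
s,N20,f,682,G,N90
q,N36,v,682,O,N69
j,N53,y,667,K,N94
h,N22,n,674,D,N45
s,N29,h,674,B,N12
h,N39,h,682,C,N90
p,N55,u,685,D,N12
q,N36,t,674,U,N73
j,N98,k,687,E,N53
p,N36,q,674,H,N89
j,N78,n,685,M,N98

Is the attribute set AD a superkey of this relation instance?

Yes

All 16 rows have distinct AD values, so AD → (all attributes) holds and AD is a superkey.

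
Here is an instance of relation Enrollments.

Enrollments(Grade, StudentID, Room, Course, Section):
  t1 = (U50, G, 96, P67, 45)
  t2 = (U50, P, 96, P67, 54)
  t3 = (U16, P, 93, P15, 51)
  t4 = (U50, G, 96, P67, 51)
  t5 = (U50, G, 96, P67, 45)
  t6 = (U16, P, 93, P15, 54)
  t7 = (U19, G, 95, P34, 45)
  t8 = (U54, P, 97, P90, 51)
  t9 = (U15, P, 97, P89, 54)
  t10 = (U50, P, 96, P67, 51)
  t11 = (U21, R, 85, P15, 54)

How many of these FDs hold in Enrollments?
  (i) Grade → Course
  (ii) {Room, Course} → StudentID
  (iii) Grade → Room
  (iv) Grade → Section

(i) Grade → Course: every LHS value maps to a single RHS value — holds.
(ii) {Room, Course} → StudentID: (Room=96, Course=P67): rows 1, 2, 4, 5, 10 → StudentID takes values {G, P} — violation — fails.
(iii) Grade → Room: every LHS value maps to a single RHS value — holds.
(iv) Grade → Section: Grade=U50: rows 1, 2, 4, 5, 10 → Section takes values {45, 54, 51} — violation; Grade=U16: rows 3, 6 → Section takes values {51, 54} — violation — fails.
2 of the 4 dependencies hold.

2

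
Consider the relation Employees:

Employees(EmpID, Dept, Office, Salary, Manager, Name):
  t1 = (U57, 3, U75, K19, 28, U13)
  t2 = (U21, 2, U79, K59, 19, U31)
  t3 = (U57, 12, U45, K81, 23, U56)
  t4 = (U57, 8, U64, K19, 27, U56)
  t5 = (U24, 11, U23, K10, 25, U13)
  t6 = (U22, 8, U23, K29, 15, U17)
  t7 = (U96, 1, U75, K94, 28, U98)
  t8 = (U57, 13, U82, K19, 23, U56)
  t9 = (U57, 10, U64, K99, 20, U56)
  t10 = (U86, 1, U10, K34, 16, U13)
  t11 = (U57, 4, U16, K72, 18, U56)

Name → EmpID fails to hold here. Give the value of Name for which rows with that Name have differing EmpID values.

Name=U13: rows 1, 5, 10 → EmpID takes values {U57, U24, U86} — violation
Name=U31: row 2 → EmpID = U21 ✓
Name=U56: rows 3, 4, 8, 9, 11 → EmpID = U57, U57, U57, U57, U57 ✓
Name=U17: row 6 → EmpID = U22 ✓
Name=U98: row 7 → EmpID = U96 ✓
The only Name value with inconsistent EmpID is Name=U13.

U13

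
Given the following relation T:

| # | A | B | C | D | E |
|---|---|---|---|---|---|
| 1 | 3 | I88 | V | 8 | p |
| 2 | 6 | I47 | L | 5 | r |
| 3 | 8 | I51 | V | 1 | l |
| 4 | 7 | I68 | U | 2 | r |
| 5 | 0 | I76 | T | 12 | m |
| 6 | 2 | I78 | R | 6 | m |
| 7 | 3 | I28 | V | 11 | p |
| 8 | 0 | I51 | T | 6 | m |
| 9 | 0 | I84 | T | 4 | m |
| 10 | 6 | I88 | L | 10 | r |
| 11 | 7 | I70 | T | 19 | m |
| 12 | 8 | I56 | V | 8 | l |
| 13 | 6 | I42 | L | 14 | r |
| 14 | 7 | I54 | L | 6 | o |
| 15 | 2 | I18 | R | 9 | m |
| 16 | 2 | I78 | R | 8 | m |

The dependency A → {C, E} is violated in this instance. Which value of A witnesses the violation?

A=3: rows 1, 7 → {C,E} = (V, p), (V, p) ✓
A=6: rows 2, 10, 13 → {C,E} = (L, r), (L, r), (L, r) ✓
A=8: rows 3, 12 → {C,E} = (V, l), (V, l) ✓
A=7: rows 4, 11, 14 → {C,E} takes values {(U, r), (T, m), (L, o)} — violation
A=0: rows 5, 8, 9 → {C,E} = (T, m), (T, m), (T, m) ✓
A=2: rows 6, 15, 16 → {C,E} = (R, m), (R, m), (R, m) ✓
The only A value with inconsistent RHS is A=7.

7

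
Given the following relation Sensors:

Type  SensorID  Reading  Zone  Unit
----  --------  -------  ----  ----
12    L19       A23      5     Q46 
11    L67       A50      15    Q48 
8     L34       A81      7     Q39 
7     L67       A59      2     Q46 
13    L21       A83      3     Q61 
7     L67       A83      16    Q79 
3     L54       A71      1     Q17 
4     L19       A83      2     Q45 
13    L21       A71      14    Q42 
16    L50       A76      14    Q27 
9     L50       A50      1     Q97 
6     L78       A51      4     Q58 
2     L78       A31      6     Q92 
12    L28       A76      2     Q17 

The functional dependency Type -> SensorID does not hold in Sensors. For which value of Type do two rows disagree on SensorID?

Type=12: 2 rows → SensorID takes values {L19, L28} — violation
Type=11: 1 row → SensorID = L67 ✓
Type=8: 1 row → SensorID = L34 ✓
Type=7: 2 rows → SensorID = L67, L67 ✓
Type=13: 2 rows → SensorID = L21, L21 ✓
Type=3: 1 row → SensorID = L54 ✓
Type=4: 1 row → SensorID = L19 ✓
Type=16: 1 row → SensorID = L50 ✓
Type=9: 1 row → SensorID = L50 ✓
Type=6: 1 row → SensorID = L78 ✓
Type=2: 1 row → SensorID = L78 ✓
The only Type value with inconsistent SensorID is Type=12.

12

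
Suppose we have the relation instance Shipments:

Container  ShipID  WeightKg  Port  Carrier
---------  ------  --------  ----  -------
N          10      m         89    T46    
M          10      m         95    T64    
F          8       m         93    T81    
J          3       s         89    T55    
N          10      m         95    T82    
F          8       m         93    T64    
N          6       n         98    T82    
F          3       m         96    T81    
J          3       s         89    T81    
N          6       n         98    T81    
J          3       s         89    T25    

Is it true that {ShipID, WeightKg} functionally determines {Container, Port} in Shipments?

No

(ShipID=10, WeightKg=m): 3 rows → {Container,Port} takes values {(N, 89), (M, 95), (N, 95)} — violation
(ShipID=8, WeightKg=m): 2 rows → {Container,Port} = (F, 93), (F, 93) ✓
(ShipID=3, WeightKg=s): 3 rows → {Container,Port} = (J, 89), (J, 89), (J, 89) ✓
(ShipID=6, WeightKg=n): 2 rows → {Container,Port} = (N, 98), (N, 98) ✓
(ShipID=3, WeightKg=m): 1 row → {Container,Port} = (F, 96) ✓
Two rows agree on {ShipID, WeightKg} but differ on {Container, Port}, so {ShipID, WeightKg} -> {Container, Port} does not hold.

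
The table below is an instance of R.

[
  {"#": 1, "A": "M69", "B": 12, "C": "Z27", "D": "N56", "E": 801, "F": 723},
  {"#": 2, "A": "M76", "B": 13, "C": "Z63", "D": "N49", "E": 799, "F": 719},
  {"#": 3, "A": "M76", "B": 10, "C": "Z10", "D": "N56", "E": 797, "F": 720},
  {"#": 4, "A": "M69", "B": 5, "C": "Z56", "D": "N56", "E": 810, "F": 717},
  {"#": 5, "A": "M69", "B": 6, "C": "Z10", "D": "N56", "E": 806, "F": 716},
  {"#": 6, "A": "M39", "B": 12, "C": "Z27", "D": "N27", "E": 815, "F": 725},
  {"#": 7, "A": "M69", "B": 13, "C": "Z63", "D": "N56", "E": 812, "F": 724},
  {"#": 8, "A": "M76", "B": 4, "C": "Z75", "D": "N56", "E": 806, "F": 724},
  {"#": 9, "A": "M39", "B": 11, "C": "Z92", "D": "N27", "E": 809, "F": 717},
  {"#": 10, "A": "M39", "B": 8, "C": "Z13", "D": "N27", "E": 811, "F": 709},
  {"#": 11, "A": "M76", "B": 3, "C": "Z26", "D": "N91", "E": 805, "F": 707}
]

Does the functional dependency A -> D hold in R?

No

A=M69: rows 1, 4, 5, 7 → D = N56, N56, N56, N56 ✓
A=M76: rows 2, 3, 8, 11 → D takes values {N49, N56, N91} — violation
A=M39: rows 6, 9, 10 → D = N27, N27, N27 ✓
Two rows agree on A but differ on D, so A -> D does not hold.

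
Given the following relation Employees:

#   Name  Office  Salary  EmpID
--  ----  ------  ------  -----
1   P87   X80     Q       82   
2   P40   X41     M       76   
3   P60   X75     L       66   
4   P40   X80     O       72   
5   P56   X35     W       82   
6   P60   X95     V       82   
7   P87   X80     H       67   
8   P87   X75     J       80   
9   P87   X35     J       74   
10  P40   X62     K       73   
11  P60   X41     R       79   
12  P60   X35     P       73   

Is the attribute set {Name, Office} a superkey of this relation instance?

No

Rows 1 and 7 have the same {Name, Office} value (Name=P87, Office=X80) but are distinct tuples, so {Name, Office} does not determine every attribute — not a superkey.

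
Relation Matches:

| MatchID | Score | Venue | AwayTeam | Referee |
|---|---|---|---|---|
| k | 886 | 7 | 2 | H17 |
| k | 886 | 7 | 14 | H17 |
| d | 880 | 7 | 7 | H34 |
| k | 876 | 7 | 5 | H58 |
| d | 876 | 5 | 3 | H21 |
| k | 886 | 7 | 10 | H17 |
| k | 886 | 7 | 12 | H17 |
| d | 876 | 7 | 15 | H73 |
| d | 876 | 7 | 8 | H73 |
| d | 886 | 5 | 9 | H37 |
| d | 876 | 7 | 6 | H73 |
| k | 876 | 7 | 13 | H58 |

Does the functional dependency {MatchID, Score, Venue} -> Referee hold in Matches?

Yes

(MatchID=k, Score=886, Venue=7): 4 rows → Referee = H17, H17, H17, H17 ✓
(MatchID=d, Score=880, Venue=7): 1 row → Referee = H34 ✓
(MatchID=k, Score=876, Venue=7): 2 rows → Referee = H58, H58 ✓
(MatchID=d, Score=876, Venue=5): 1 row → Referee = H21 ✓
(MatchID=d, Score=876, Venue=7): 3 rows → Referee = H73, H73, H73 ✓
(MatchID=d, Score=886, Venue=5): 1 row → Referee = H37 ✓
Every {MatchID, Score, Venue} value is associated with a single Referee value, so {MatchID, Score, Venue} -> Referee holds.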